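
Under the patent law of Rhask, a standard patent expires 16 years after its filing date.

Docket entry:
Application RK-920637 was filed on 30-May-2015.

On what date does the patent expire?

Filing date + 16 years → 30 May 2031.

May 30, 2031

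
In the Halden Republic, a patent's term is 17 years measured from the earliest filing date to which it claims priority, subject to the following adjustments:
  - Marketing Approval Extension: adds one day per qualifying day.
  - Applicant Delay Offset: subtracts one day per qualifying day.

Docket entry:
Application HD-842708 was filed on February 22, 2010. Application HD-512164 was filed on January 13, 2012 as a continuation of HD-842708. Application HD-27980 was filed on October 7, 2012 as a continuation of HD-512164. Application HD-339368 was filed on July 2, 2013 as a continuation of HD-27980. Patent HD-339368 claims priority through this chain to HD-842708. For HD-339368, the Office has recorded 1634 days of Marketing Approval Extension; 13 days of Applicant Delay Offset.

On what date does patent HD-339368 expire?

Earliest priority filing: 22 February 2010.
Base term: 22 February 2010 + 17 years → 22 February 2027.
Marketing Approval Extension: +1634 days → 14 August 2031.
Applicant Delay Offset: −13 days → 1 August 2031.

2031-08-01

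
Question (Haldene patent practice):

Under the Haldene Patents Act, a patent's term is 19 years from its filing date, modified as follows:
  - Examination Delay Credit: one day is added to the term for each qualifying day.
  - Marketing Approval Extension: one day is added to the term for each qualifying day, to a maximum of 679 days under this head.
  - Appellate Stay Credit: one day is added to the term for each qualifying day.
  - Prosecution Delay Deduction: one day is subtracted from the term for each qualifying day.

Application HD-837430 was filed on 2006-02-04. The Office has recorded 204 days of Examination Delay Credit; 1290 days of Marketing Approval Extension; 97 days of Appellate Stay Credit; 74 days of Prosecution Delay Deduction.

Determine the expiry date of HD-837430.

July 30, 2027

Base term: filing date + 19 years → 4 February 2025.
Examination Delay Credit: +204 days → 27 August 2025.
Marketing Approval Extension: 1290 days claimed exceeds the 679-day cap, so +679 days → 7 July 2027.
Appellate Stay Credit: +97 days → 12 October 2027.
Prosecution Delay Deduction: −74 days → 30 July 2027.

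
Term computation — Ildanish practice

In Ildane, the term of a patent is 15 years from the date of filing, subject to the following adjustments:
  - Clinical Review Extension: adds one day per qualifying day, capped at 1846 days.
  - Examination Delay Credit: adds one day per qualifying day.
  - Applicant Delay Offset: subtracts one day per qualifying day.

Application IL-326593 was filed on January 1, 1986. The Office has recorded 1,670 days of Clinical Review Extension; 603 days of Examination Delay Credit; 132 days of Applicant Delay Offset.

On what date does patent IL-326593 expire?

Base term: filing date + 15 years → 1 January 2001.
Clinical Review Extension: 1670 days (within the 1846-day cap) → +1670 days → 29 July 2005.
Examination Delay Credit: +603 days → 24 March 2007.
Applicant Delay Offset: −132 days → 12 November 2006.

November 12, 2006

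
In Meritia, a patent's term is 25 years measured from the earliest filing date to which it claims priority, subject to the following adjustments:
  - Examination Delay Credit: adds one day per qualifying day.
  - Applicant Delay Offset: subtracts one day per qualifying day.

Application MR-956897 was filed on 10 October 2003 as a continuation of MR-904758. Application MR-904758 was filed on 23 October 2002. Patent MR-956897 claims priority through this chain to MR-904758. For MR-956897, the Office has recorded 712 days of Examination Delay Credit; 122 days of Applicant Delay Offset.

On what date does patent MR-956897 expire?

2029-06-04

Earliest priority filing: 23 October 2002.
Base term: 23 October 2002 + 25 years → 23 October 2027.
Examination Delay Credit: +712 days → 4 October 2029.
Applicant Delay Offset: −122 days → 4 June 2029.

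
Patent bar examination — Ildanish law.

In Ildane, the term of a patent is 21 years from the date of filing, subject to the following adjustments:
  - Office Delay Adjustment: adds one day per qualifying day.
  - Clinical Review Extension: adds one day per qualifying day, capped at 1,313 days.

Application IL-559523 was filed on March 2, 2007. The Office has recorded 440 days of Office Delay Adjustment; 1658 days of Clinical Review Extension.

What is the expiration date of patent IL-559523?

2032-12-19

Base term: filing date + 21 years → 2 March 2028.
Office Delay Adjustment: +440 days → 16 May 2029.
Clinical Review Extension: 1658 days claimed exceeds the 1313-day cap, so +1313 days → 19 December 2032.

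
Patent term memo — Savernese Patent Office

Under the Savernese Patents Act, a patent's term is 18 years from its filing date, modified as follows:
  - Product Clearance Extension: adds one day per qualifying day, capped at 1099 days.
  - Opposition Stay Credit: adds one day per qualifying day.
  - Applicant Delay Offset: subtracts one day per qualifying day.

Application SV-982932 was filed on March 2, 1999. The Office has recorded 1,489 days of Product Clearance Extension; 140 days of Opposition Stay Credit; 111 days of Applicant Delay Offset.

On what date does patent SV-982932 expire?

Base term: filing date + 18 years → 2 March 2017.
Product Clearance Extension: 1489 days claimed exceeds the 1099-day cap, so +1099 days → 5 March 2020.
Opposition Stay Credit: +140 days → 23 July 2020.
Applicant Delay Offset: −111 days → 3 April 2020.

April 3, 2020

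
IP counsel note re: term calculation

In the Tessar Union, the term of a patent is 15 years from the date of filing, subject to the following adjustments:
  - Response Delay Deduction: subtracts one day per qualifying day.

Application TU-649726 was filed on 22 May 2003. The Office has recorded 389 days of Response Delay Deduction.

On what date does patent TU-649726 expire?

Base term: filing date + 15 years → 22 May 2018.
Response Delay Deduction: −389 days → 28 April 2017.

2017-04-28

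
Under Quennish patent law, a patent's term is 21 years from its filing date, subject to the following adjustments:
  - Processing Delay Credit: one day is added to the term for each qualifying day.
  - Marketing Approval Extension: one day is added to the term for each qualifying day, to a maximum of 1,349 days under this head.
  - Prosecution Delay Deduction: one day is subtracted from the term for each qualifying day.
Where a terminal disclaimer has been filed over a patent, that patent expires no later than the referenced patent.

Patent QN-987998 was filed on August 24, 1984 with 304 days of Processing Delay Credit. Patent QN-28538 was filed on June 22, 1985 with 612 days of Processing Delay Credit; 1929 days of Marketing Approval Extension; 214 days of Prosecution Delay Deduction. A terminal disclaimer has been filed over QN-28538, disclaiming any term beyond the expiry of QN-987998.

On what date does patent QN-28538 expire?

2006-06-24

Natural term of QN-28538:
  Base: filing + 21 years → 22 June 2006.
  Processing Delay Credit: +612 days → 24 February 2008.
  Marketing Approval Extension: 1929 days claimed exceeds the 1349-day cap, so +1349 days → 4 November 2011.
  Prosecution Delay Deduction: −214 days → 4 April 2011.
Expiry of referenced patent QN-987998:
  Base: filing + 21 years → 24 August 2005.
  Processing Delay Credit: +304 days → 24 June 2006.
Terminal disclaimer: QN-28538 expires on the earlier of 4 April 2011 and 24 June 2006.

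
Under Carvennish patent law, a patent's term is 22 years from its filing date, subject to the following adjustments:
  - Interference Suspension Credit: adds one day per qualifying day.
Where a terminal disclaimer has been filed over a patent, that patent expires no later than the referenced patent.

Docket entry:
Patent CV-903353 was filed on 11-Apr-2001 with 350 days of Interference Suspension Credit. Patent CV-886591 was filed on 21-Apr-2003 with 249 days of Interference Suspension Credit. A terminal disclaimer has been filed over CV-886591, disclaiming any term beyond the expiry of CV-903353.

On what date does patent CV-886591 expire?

March 26, 2024

Natural term of CV-886591:
  Base: filing + 22 years → 21 April 2025.
  Interference Suspension Credit: +249 days → 26 December 2025.
Expiry of referenced patent CV-903353:
  Base: filing + 22 years → 11 April 2023.
  Interference Suspension Credit: +350 days → 26 March 2024.
Terminal disclaimer: CV-886591 expires on the earlier of 26 December 2025 and 26 March 2024.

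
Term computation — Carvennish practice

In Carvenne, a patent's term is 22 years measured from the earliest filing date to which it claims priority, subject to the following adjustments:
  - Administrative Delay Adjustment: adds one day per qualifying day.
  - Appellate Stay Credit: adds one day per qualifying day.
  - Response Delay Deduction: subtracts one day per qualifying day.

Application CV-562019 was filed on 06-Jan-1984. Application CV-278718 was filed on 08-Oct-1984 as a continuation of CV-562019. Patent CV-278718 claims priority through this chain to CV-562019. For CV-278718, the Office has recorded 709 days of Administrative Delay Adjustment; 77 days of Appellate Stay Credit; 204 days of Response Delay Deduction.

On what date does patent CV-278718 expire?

2007-08-11

Earliest priority filing: 6 January 1984.
Base term: 6 January 1984 + 22 years → 6 January 2006.
Administrative Delay Adjustment: +709 days → 16 December 2007.
Appellate Stay Credit: +77 days → 2 March 2008.
Response Delay Deduction: −204 days → 11 August 2007.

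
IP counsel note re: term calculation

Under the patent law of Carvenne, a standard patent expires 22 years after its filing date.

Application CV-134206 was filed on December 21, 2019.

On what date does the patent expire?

December 21, 2041

Filing date + 22 years → 21 December 2041.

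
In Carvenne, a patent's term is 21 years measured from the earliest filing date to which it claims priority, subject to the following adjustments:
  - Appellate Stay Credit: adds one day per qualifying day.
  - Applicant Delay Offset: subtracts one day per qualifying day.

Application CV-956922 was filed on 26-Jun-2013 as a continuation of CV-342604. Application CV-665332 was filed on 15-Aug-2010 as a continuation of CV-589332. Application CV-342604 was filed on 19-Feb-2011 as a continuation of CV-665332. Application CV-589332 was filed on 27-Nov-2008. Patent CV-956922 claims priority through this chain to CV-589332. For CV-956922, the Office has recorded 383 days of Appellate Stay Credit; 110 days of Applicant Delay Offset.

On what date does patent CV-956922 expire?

August 27, 2030

Earliest priority filing: 27 November 2008.
Base term: 27 November 2008 + 21 years → 27 November 2029.
Appellate Stay Credit: +383 days → 15 December 2030.
Applicant Delay Offset: −110 days → 27 August 2030.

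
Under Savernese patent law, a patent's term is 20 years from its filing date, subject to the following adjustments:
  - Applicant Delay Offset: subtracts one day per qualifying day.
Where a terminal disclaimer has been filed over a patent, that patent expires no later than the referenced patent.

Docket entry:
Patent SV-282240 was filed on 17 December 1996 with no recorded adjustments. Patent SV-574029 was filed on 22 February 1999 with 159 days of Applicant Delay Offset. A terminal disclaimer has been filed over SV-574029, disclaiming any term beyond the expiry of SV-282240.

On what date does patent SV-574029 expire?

2016-12-17

Natural term of SV-574029:
  Base: filing + 20 years → 22 February 2019.
  Applicant Delay Offset: −159 days → 16 September 2018.
Expiry of referenced patent SV-282240:
  Base: filing + 20 years → 17 December 2016.
Terminal disclaimer: SV-574029 expires on the earlier of 16 September 2018 and 17 December 2016.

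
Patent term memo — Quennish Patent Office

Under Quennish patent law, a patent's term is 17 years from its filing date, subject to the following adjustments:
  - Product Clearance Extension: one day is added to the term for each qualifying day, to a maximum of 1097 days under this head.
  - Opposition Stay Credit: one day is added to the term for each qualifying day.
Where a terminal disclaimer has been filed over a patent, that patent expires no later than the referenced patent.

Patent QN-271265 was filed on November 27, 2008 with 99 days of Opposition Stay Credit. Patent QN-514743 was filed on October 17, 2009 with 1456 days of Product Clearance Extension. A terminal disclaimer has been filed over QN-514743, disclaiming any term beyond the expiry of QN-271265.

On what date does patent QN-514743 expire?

Natural term of QN-514743:
  Base: filing + 17 years → 17 October 2026.
  Product Clearance Extension: 1456 days claimed exceeds the 1097-day cap, so +1097 days → 18 October 2029.
Expiry of referenced patent QN-271265:
  Base: filing + 17 years → 27 November 2025.
  Opposition Stay Credit: +99 days → 6 March 2026.
Terminal disclaimer: QN-514743 expires on the earlier of 18 October 2029 and 6 March 2026.

March 6, 2026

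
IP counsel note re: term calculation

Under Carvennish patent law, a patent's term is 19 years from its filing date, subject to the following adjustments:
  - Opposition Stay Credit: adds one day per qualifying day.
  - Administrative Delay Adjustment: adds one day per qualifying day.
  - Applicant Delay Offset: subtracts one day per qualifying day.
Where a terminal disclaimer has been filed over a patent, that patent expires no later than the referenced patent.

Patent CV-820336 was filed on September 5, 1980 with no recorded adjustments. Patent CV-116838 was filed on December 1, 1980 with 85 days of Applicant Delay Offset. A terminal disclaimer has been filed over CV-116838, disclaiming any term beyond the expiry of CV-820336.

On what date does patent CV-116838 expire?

1999-09-05

Natural term of CV-116838:
  Base: filing + 19 years → 1 December 1999.
  Applicant Delay Offset: −85 days → 7 September 1999.
Expiry of referenced patent CV-820336:
  Base: filing + 19 years → 5 September 1999.
Terminal disclaimer: CV-116838 expires on the earlier of 7 September 1999 and 5 September 1999.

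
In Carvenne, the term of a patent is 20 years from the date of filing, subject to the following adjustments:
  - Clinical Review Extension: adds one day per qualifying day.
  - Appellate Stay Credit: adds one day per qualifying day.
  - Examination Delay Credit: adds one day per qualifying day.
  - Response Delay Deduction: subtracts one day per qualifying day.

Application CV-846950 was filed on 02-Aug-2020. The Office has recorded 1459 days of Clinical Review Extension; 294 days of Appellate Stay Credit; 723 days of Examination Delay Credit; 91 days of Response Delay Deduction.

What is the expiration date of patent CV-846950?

2047-02-12

Base term: filing date + 20 years → 2 August 2040.
Clinical Review Extension: +1459 days → 31 July 2044.
Appellate Stay Credit: +294 days → 21 May 2045.
Examination Delay Credit: +723 days → 14 May 2047.
Response Delay Deduction: −91 days → 12 February 2047.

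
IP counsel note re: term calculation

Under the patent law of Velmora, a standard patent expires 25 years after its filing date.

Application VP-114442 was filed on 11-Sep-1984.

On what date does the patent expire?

Filing date + 25 years → 11 September 2009.

2009-09-11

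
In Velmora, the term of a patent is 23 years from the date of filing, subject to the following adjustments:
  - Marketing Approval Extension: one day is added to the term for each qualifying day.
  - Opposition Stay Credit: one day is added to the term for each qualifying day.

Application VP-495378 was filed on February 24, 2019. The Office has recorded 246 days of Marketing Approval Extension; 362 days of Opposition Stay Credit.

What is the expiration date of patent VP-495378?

October 25, 2043

Base term: filing date + 23 years → 24 February 2042.
Marketing Approval Extension: +246 days → 28 October 2042.
Opposition Stay Credit: +362 days → 25 October 2043.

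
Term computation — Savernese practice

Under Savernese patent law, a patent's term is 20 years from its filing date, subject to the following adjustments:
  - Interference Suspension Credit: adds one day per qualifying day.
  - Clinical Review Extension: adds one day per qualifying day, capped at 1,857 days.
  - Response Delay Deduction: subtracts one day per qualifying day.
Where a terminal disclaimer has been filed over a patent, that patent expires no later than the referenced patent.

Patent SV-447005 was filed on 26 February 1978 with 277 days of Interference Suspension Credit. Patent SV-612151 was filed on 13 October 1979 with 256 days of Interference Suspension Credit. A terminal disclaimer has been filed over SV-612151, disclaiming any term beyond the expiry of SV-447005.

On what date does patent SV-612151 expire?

Natural term of SV-612151:
  Base: filing + 20 years → 13 October 1999.
  Interference Suspension Credit: +256 days → 25 June 2000.
Expiry of referenced patent SV-447005:
  Base: filing + 20 years → 26 February 1998.
  Interference Suspension Credit: +277 days → 30 November 1998.
Terminal disclaimer: SV-612151 expires on the earlier of 25 June 2000 and 30 November 1998.

November 30, 1998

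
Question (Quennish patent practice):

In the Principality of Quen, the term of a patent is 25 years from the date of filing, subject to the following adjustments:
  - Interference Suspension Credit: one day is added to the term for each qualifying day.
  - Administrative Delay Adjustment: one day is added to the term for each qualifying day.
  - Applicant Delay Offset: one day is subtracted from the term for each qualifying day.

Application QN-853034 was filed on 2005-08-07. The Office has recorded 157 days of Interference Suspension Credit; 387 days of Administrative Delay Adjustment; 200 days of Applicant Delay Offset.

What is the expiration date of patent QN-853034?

Base term: filing date + 25 years → 7 August 2030.
Interference Suspension Credit: +157 days → 11 January 2031.
Administrative Delay Adjustment: +387 days → 2 February 2032.
Applicant Delay Offset: −200 days → 17 July 2031.

July 17, 2031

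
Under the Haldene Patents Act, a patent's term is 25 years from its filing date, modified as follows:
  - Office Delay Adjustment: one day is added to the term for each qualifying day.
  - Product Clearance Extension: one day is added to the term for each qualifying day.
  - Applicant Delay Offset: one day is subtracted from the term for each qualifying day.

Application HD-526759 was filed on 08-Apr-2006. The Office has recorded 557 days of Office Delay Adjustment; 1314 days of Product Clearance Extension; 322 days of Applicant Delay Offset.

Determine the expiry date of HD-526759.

July 5, 2035

Base term: filing date + 25 years → 8 April 2031.
Office Delay Adjustment: +557 days → 16 October 2032.
Product Clearance Extension: +1314 days → 22 May 2036.
Applicant Delay Offset: −322 days → 5 July 2035.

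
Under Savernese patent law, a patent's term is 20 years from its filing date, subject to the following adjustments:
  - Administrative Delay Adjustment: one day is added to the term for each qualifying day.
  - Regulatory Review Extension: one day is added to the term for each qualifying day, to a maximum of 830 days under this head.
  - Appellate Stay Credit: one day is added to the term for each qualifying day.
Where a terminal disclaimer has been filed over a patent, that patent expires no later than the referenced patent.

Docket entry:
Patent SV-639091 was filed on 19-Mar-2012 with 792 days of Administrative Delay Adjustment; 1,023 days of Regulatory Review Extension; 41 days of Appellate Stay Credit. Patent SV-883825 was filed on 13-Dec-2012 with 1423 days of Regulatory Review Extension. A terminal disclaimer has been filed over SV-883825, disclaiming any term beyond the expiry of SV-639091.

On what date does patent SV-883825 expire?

Natural term of SV-883825:
  Base: filing + 20 years → 13 December 2032.
  Regulatory Review Extension: 1423 days claimed exceeds the 830-day cap, so +830 days → 23 March 2035.
Expiry of referenced patent SV-639091:
  Base: filing + 20 years → 19 March 2032.
  Administrative Delay Adjustment: +792 days → 20 May 2034.
  Regulatory Review Extension: 1023 days claimed exceeds the 830-day cap, so +830 days → 27 August 2036.
  Appellate Stay Credit: +41 days → 7 October 2036.
Terminal disclaimer: SV-883825 expires on the earlier of 23 March 2035 and 7 October 2036.

March 23, 2035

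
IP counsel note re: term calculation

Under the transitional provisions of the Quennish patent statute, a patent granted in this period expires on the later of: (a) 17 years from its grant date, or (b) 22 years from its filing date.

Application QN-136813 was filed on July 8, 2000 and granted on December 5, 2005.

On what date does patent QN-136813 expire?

(a) grant + 17 years → 5 December 2022.
(b) filing + 22 years → 8 July 2022.
Later of the two: 5 December 2022.

December 5, 2022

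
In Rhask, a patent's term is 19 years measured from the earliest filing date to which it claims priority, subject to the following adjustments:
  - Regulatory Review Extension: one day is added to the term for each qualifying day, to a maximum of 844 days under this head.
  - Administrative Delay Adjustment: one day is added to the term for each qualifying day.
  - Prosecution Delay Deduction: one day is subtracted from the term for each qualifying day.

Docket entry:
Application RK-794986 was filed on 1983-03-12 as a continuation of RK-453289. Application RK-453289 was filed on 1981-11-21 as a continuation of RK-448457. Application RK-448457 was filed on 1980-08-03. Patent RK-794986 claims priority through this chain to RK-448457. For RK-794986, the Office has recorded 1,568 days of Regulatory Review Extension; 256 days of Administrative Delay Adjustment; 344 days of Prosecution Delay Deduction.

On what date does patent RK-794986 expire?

Earliest priority filing: 3 August 1980.
Base term: 3 August 1980 + 19 years → 3 August 1999.
Regulatory Review Extension: 1568 days claimed exceeds the 844-day cap, so +844 days → 24 November 2001.
Administrative Delay Adjustment: +256 days → 7 August 2002.
Prosecution Delay Deduction: −344 days → 28 August 2001.

2001-08-28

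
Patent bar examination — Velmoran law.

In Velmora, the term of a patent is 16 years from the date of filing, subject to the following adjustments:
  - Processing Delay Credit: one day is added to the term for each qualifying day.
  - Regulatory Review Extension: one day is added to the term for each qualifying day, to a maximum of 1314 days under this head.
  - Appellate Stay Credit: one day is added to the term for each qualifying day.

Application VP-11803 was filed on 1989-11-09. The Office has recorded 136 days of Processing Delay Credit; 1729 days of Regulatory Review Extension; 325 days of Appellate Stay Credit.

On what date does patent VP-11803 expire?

Base term: filing date + 16 years → 9 November 2005.
Processing Delay Credit: +136 days → 25 March 2006.
Regulatory Review Extension: 1729 days claimed exceeds the 1314-day cap, so +1314 days → 29 October 2009.
Appellate Stay Credit: +325 days → 19 September 2010.

2010-09-19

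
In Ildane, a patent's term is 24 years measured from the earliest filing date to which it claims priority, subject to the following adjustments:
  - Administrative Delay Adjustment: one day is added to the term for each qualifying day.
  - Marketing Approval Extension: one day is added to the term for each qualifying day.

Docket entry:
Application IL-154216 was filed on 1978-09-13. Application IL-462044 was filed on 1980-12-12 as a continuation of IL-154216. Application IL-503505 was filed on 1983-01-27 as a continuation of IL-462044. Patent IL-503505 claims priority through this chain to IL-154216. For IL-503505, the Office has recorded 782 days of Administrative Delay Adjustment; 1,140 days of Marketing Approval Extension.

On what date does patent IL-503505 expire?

Earliest priority filing: 13 September 1978.
Base term: 13 September 1978 + 24 years → 13 September 2002.
Administrative Delay Adjustment: +782 days → 3 November 2004.
Marketing Approval Extension: +1140 days → 18 December 2007.

2007-12-18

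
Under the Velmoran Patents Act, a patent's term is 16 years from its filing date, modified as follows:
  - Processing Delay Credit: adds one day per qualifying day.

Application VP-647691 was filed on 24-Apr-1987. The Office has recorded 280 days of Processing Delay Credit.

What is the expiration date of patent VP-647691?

Base term: filing date + 16 years → 24 April 2003.
Processing Delay Credit: +280 days → 29 January 2004.

January 29, 2004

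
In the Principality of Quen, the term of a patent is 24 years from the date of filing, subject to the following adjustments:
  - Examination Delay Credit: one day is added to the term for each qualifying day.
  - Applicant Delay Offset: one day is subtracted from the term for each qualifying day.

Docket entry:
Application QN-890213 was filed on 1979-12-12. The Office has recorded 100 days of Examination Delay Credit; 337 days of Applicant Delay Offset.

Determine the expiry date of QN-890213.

Base term: filing date + 24 years → 12 December 2003.
Examination Delay Credit: +100 days → 21 March 2004.
Applicant Delay Offset: −337 days → 19 April 2003.

April 19, 2003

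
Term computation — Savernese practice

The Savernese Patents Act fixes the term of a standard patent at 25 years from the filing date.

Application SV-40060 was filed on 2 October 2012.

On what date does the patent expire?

2037-10-02

Filing date + 25 years → 2 October 2037.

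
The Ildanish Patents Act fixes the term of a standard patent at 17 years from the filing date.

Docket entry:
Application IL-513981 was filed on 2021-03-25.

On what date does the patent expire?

Filing date + 17 years → 25 March 2038.

March 25, 2038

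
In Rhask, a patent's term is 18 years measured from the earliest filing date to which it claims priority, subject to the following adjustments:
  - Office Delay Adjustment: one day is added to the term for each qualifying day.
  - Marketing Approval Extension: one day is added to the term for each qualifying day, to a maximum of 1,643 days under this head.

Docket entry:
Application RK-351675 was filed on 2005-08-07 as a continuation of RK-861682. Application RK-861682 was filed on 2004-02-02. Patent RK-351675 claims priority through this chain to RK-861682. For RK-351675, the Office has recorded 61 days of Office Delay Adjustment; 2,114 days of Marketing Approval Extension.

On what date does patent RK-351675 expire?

2026-10-03

Earliest priority filing: 2 February 2004.
Base term: 2 February 2004 + 18 years → 2 February 2022.
Office Delay Adjustment: +61 days → 4 April 2022.
Marketing Approval Extension: 2114 days claimed exceeds the 1643-day cap, so +1643 days → 3 October 2026.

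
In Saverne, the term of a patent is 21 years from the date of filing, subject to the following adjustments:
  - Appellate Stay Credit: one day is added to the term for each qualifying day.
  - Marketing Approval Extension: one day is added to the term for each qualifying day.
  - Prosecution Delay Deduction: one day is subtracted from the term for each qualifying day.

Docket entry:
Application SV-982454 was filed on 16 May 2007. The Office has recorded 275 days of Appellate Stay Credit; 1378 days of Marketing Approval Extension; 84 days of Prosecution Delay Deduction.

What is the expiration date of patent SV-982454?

Base term: filing date + 21 years → 16 May 2028.
Appellate Stay Credit: +275 days → 15 February 2029.
Marketing Approval Extension: +1378 days → 24 November 2032.
Prosecution Delay Deduction: −84 days → 1 September 2032.

2032-09-01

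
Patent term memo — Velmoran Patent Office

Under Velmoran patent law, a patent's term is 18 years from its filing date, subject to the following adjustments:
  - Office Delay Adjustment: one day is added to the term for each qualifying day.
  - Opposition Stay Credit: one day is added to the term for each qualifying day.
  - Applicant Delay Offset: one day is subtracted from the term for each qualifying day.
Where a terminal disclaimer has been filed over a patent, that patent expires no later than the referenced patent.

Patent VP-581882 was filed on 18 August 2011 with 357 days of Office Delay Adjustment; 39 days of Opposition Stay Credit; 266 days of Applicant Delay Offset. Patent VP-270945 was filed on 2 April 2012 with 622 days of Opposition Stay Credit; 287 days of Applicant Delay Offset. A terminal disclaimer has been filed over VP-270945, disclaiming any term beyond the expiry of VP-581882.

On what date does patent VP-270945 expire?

Natural term of VP-270945:
  Base: filing + 18 years → 2 April 2030.
  Opposition Stay Credit: +622 days → 15 December 2031.
  Applicant Delay Offset: −287 days → 3 March 2031.
Expiry of referenced patent VP-581882:
  Base: filing + 18 years → 18 August 2029.
  Office Delay Adjustment: +357 days → 10 August 2030.
  Opposition Stay Credit: +39 days → 18 September 2030.
  Applicant Delay Offset: −266 days → 26 December 2029.
Terminal disclaimer: VP-270945 expires on the earlier of 3 March 2031 and 26 December 2029.

December 26, 2029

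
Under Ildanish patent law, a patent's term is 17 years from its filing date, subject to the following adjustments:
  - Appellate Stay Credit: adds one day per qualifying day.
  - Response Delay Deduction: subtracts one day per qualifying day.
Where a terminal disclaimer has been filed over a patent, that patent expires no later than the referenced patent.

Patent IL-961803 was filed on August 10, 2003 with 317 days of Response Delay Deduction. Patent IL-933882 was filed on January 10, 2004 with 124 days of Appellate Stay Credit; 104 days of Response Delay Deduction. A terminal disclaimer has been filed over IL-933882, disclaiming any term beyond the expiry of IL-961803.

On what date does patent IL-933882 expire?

Natural term of IL-933882:
  Base: filing + 17 years → 10 January 2021.
  Appellate Stay Credit: +124 days → 14 May 2021.
  Response Delay Deduction: −104 days → 30 January 2021.
Expiry of referenced patent IL-961803:
  Base: filing + 17 years → 10 August 2020.
  Response Delay Deduction: −317 days → 28 September 2019.
Terminal disclaimer: IL-933882 expires on the earlier of 30 January 2021 and 28 September 2019.

2019-09-28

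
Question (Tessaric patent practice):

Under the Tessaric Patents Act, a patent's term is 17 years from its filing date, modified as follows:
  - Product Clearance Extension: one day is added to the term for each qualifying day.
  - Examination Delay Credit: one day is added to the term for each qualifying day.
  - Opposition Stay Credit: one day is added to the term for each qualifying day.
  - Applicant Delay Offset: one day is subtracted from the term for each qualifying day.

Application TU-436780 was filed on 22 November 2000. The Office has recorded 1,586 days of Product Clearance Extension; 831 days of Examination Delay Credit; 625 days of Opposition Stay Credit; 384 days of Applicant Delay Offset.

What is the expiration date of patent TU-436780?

Base term: filing date + 17 years → 22 November 2017.
Product Clearance Extension: +1586 days → 27 March 2022.
Examination Delay Credit: +831 days → 5 July 2024.
Opposition Stay Credit: +625 days → 22 March 2026.
Applicant Delay Offset: −384 days → 3 March 2025.

2025-03-03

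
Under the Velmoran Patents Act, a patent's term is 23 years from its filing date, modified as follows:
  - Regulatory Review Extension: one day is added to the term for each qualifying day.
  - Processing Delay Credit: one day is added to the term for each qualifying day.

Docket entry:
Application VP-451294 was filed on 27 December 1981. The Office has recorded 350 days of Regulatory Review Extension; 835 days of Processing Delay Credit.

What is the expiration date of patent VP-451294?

2008-03-26

Base term: filing date + 23 years → 27 December 2004.
Regulatory Review Extension: +350 days → 12 December 2005.
Processing Delay Credit: +835 days → 26 March 2008.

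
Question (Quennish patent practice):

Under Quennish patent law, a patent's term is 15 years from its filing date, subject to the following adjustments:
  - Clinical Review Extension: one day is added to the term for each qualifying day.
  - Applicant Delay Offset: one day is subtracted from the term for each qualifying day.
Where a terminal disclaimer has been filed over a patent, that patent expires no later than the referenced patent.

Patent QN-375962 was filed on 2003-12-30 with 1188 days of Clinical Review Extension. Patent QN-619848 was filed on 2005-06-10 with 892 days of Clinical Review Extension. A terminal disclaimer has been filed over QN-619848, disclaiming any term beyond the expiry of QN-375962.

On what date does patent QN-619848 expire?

2022-04-01

Natural term of QN-619848:
  Base: filing + 15 years → 10 June 2020.
  Clinical Review Extension: +892 days → 19 November 2022.
Expiry of referenced patent QN-375962:
  Base: filing + 15 years → 30 December 2018.
  Clinical Review Extension: +1188 days → 1 April 2022.
Terminal disclaimer: QN-619848 expires on the earlier of 19 November 2022 and 1 April 2022.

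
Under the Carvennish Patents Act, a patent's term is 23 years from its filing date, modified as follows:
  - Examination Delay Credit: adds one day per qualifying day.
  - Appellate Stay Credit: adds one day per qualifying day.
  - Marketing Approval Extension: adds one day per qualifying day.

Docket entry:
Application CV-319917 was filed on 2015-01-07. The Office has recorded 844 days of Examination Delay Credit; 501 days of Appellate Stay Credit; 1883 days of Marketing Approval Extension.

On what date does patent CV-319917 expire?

Base term: filing date + 23 years → 7 January 2038.
Examination Delay Credit: +844 days → 30 April 2040.
Appellate Stay Credit: +501 days → 13 September 2041.
Marketing Approval Extension: +1883 days → 9 November 2046.

2046-11-09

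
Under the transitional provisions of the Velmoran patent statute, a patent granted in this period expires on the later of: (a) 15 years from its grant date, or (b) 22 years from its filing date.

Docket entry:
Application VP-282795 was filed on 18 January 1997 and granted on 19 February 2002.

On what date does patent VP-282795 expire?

January 18, 2019

(a) grant + 15 years → 19 February 2017.
(b) filing + 22 years → 18 January 2019.
Later of the two: 18 January 2019.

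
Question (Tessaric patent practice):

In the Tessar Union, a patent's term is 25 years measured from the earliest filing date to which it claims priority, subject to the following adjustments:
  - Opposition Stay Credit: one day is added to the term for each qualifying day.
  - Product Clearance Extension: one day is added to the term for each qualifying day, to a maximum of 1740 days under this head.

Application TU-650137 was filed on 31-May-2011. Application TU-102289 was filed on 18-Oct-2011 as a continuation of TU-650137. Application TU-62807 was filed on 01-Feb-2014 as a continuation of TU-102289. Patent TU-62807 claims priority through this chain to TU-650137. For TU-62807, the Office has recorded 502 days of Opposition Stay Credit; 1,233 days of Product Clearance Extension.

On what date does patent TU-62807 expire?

March 1, 2041

Earliest priority filing: 31 May 2011.
Base term: 31 May 2011 + 25 years → 31 May 2036.
Opposition Stay Credit: +502 days → 15 October 2037.
Product Clearance Extension: 1233 days (within the 1740-day cap) → +1233 days → 1 March 2041.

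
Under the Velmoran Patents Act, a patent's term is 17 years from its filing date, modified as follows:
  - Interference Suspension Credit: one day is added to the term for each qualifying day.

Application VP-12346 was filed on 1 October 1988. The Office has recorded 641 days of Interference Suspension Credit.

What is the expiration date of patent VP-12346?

Base term: filing date + 17 years → 1 October 2005.
Interference Suspension Credit: +641 days → 4 July 2007.

July 4, 2007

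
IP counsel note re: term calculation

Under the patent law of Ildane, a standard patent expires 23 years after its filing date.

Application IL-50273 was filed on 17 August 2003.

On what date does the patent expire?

August 17, 2026

Filing date + 23 years → 17 August 2026.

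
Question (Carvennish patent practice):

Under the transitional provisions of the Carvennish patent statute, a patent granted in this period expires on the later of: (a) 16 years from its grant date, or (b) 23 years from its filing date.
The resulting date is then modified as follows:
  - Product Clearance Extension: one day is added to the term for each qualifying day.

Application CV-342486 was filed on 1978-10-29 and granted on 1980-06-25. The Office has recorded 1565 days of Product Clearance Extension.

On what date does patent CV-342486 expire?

February 10, 2006

(a) grant + 16 years → 25 June 1996.
(b) filing + 23 years → 29 October 2001.
Later of the two: 29 October 2001.
Product Clearance Extension: +1565 days → 10 February 2006.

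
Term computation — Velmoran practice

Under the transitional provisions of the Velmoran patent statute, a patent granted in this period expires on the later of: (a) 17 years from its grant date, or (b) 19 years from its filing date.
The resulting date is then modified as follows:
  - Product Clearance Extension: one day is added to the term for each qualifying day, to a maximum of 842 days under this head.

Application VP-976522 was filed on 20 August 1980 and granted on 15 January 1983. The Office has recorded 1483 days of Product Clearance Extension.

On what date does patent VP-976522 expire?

May 6, 2002

(a) grant + 17 years → 15 January 2000.
(b) filing + 19 years → 20 August 1999.
Later of the two: 15 January 2000.
Product Clearance Extension: 1483 days claimed exceeds the 842-day cap, so +842 days → 6 May 2002.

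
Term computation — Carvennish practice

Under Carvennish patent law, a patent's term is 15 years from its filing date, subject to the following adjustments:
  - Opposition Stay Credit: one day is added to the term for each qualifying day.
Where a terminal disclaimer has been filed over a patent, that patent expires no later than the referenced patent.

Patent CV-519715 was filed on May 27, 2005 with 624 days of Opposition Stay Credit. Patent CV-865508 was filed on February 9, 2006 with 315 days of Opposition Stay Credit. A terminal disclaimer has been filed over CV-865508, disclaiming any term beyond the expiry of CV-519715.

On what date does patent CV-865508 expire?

Natural term of CV-865508:
  Base: filing + 15 years → 9 February 2021.
  Opposition Stay Credit: +315 days → 21 December 2021.
Expiry of referenced patent CV-519715:
  Base: filing + 15 years → 27 May 2020.
  Opposition Stay Credit: +624 days → 10 February 2022.
Terminal disclaimer: CV-865508 expires on the earlier of 21 December 2021 and 10 February 2022.

2021-12-21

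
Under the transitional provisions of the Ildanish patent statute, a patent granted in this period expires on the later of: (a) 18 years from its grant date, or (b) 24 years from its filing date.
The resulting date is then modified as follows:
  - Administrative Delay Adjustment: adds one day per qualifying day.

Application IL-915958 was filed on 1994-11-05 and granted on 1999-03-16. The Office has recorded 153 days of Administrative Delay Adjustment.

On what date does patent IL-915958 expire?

April 7, 2019

(a) grant + 18 years → 16 March 2017.
(b) filing + 24 years → 5 November 2018.
Later of the two: 5 November 2018.
Administrative Delay Adjustment: +153 days → 7 April 2019.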